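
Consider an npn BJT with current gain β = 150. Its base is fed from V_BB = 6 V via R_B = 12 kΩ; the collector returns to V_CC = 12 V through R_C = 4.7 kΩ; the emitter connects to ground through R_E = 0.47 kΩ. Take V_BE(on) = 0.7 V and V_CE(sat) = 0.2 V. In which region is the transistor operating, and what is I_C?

saturation; I_C ≈ 2.3 mA

Assume active: I_B = (6 − 0.7)/(12 + 151×0.47) = 0.0639 mA, I_C = β·I_B = 9.58 mA.
Then V_CE = 12 − 9.58×4.7 − 9.65×0.47 = -37.6 V < 0.2 V — the active assumption fails.
Re-solve with V_CE = 0.2 V. KCL at the emitter: V_E/R_E = (V_BB−0.7−V_E)/R_B + (V_CC−0.2−V_E)/R_C, giving V_E = 1.22 V.
I_C = (V_CC − 0.2 − V_E)/R_C = (11.8 − 1.22)/4.7 = 2.25 mA.
Check: I_B = (5.3 − 1.22)/12 = 0.34 mA, and β·I_B = 51 mA > I_C, confirming saturation.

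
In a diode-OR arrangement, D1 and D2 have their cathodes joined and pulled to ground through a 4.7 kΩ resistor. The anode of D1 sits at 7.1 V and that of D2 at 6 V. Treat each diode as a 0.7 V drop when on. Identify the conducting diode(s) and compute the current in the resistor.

Only D1 conducts; I_R ≈ 1.4 mA

Assume both conduct. Then node N would need to be at both 7.1−0.7 = 6.4 V and 6−0.7 = 5.3 V, which is impossible.
Assume only D1 conducts: V_N = 7.1 − 0.7 = 6.4 V, so I_R = 6.4/4.7 = 1.36 mA.
Check D2: its anode-to-cathode voltage is 6 − 6.4 = -0.4 V < 0.7 V, so it is off. The assumption is consistent.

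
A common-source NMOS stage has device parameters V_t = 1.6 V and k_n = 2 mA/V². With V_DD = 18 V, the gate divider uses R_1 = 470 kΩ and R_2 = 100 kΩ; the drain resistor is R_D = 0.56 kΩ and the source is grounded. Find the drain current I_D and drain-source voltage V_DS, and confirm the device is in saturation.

I_D ≈ 2.4 mA, V_DS ≈ 17 V

V_G = V_DD·R_2/(R_1+R_2) = 18×100/570 = 3.16 V. With the source grounded, V_GS = V_G = 3.16 V.
Assume saturation: I_D = (k_n/2)(V_GS − V_t)² = (2/2)×(3.16 − 1.6)² = 1×1.56² = 2.43 mA.
V_DS = V_DD − I_D·R_D = 18 − 2.43×0.56 = 16.6 V.
Saturation requires V_DS ≥ V_GS − V_t = 1.56 V; 16.6 ≥ 1.56 ✓.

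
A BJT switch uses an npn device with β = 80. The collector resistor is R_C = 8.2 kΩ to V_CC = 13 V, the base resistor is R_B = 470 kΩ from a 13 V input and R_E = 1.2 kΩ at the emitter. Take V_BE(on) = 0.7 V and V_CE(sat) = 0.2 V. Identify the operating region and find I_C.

Assume active: I_B = (13 − 0.7)/(470 + 81×1.2) = 0.0217 mA, I_C = β·I_B = 1.73 mA.
Then V_CE = 13 − 1.73×8.2 − 1.76×1.2 = -3.33 V < 0.2 V — the active assumption fails.
Re-solve with V_CE = 0.2 V. KCL at the emitter: V_E/R_E = (V_BB−0.7−V_E)/R_B + (V_CC−0.2−V_E)/R_C, giving V_E = 1.66 V.
I_C = (V_CC − 0.2 − V_E)/R_C = (12.8 − 1.66)/8.2 = 1.36 mA.
Check: I_B = (12.3 − 1.66)/470 = 0.0226 mA, and β·I_B = 1.81 mA > I_C, confirming saturation.

saturation; I_C ≈ 1.4 mA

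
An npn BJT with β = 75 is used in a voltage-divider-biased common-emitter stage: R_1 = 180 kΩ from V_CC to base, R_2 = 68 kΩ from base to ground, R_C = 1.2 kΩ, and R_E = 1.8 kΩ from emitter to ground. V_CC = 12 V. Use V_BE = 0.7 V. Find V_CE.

V_CE ≈ 8.8 V

Thevenize the base divider: V_Th = V_CC·R_2/(R_1+R_2) = 12×68/248 = 3.29 V, R_Th = R_1‖R_2 = 49.4 kΩ.
Base-emitter loop: V_Th = I_B·R_Th + V_BE + (β+1)I_B·R_E, so I_B = (3.29 − 0.7) / (49.4 + 76×1.8) = 0.0139 mA.
I_C = β·I_B = 75×0.0139 = 1.04 mA, and I_E = (β+1)I_B = 1.06 mA.
V_CE = V_CC − I_C·R_C − I_E·R_E = 12 − 1.04×1.2 − 1.06×1.8 = 8.84 V.
V_CE = 8.84 V > 0.2 V confirms active-region operation.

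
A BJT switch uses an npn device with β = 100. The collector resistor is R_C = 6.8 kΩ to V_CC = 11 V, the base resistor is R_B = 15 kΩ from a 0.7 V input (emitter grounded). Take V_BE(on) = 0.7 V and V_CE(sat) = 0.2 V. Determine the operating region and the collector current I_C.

cutoff; I_C ≈ 0

V_BB = 0.7 V ≤ V_BE(on) = 0.7 V, so the base-emitter junction is not forward biased.
The transistor is in cutoff: I_B = I_C = 0.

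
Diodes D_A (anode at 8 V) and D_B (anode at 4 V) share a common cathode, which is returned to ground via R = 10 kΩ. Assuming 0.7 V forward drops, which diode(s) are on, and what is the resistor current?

Assume both conduct. Then node N would need to be at both 8−0.7 = 7.3 V and 4−0.7 = 3.3 V, which is impossible.
Assume only D_A conducts: V_N = 8 − 0.7 = 7.3 V, so I_R = 7.3/10 = 0.73 mA.
Check D_B: its anode-to-cathode voltage is 4 − 7.3 = -3.3 V < 0.7 V, so it is off. The assumption is consistent.

Only D_A conducts; I_R ≈ 0.73 mA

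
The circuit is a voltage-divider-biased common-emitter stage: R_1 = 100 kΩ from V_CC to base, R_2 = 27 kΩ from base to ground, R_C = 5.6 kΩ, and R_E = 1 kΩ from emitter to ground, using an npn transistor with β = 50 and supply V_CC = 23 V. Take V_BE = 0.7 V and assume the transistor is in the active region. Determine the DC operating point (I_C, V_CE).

Thevenize the base divider: V_Th = V_CC·R_2/(R_1+R_2) = 23×27/127 = 4.89 V, R_Th = R_1‖R_2 = 21.3 kΩ.
Base-emitter loop: V_Th = I_B·R_Th + V_BE + (β+1)I_B·R_E, so I_B = (4.89 − 0.7) / (21.3 + 51×1) = 0.058 mA.
I_C = β·I_B = 50×0.058 = 2.9 mA, and I_E = (β+1)I_B = 2.96 mA.
V_CE = V_CC − I_C·R_C − I_E·R_E = 23 − 2.9×5.6 − 2.96×1 = 3.81 V.
V_CE = 3.81 V > 0.2 V confirms active-region operation.

I_C ≈ 2.9 mA, V_CE ≈ 3.8 V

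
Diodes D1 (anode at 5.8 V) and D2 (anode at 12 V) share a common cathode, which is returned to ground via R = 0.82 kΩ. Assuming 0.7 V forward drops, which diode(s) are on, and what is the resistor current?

Only D2 conducts; I_R ≈ 14 mA

Assume both conduct. Then node N would need to be at both 5.8−0.7 = 5.1 V and 12−0.7 = 11.3 V, which is impossible.
Assume only D2 conducts: V_N = 12 − 0.7 = 11.3 V, so I_R = 11.3/0.82 = 13.8 mA.
Check D1: its anode-to-cathode voltage is 5.8 − 11.3 = -5.5 V < 0.7 V, so it is off. The assumption is consistent.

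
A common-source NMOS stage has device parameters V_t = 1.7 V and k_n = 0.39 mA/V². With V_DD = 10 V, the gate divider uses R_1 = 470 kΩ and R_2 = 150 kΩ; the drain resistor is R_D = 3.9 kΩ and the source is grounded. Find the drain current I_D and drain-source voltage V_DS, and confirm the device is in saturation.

V_G = V_DD·R_2/(R_1+R_2) = 10×150/620 = 2.42 V. With the source grounded, V_GS = V_G = 2.42 V.
Assume saturation: I_D = (k_n/2)(V_GS − V_t)² = (0.39/2)×(2.42 − 1.7)² = 0.195×0.719² = 0.101 mA.
V_DS = V_DD − I_D·R_D = 10 − 0.101×3.9 = 9.61 V.
Saturation requires V_DS ≥ V_GS − V_t = 0.719 V; 9.61 ≥ 0.719 ✓.

I_D ≈ 0.1 mA, V_DS ≈ 9.6 V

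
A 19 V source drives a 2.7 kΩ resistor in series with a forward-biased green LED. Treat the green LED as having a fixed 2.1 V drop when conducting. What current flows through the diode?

KVL around the loop: 19 = V_D + I·R = 2.1 + I × 2.7 kΩ.
So I = (19 − 2.1) / 2.7 kΩ = 16.9 / 2.7 = 6.26 mA.

I ≈ 6.3 mA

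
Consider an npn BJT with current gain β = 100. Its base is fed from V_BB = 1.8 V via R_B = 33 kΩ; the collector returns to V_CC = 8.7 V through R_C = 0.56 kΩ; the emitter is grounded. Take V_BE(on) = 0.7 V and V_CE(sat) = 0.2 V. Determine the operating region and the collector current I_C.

active; I_C ≈ 3.3 mA

Assume active. Base-emitter loop: I_B = (V_BB − V_BE)/R_B = (1.8 − 0.7)/33 = 0.0333 mA.
I_C = β·I_B = 100×0.0333 = 3.33 mA.
V_CE = V_CC − I_C·R_C = 8.7 − 3.33×0.56 = 6.83 V > V_CE(sat), so the active-region assumption holds.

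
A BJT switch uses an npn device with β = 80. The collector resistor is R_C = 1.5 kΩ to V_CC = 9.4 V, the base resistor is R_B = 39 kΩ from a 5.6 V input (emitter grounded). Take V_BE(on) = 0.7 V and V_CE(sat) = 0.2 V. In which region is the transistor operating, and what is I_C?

Assume active: I_B = (5.6 − 0.7)/39 = 0.126 mA, giving I_C = β·I_B = 10.1 mA.
But then V_CE = 9.4 − 10.1×1.5 = -5.68 V < V_CE(sat) = 0.2 V — impossible in the active region.
So the transistor is saturated. With V_CE = 0.2 V, I_C = (V_CC − 0.2)/R_C = 9.2/1.5 = 6.13 mA.
Check: β·I_B = 10.1 mA > I_C = 6.13 mA, confirming saturation.

saturation; I_C ≈ 6.1 mA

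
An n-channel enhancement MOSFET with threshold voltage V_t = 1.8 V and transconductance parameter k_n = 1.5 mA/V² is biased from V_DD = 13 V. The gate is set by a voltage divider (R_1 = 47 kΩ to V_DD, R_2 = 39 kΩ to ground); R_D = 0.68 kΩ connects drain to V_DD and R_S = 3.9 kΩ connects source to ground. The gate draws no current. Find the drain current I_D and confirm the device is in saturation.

V_G = V_DD·R_2/(R_1+R_2) = 13×39/86 = 5.9 V.
Assume saturation: I_D = (k_n/2)(V_GS − V_t)² with V_GS = V_G − I_D·R_S = 5.9 − 3.9·I_D.
Substituting gives 11.4·I_D² − 25·I_D + 12.6 = 0, with roots I_D = 0.787 or 1.4 mA.
The root I_D = 1.4 mA gives V_GS = 0.434 V ≤ V_t, so take I_D = 0.787 mA.
Then V_GS = 2.82 V and V_DS = V_DD − I_D(R_D+R_S) = 13 − 0.787×4.58 = 9.39 V.
Saturation requires V_DS ≥ V_GS − V_t = 1.02 V; 9.39 ≥ 1.02 ✓.

I_D ≈ 0.79 mA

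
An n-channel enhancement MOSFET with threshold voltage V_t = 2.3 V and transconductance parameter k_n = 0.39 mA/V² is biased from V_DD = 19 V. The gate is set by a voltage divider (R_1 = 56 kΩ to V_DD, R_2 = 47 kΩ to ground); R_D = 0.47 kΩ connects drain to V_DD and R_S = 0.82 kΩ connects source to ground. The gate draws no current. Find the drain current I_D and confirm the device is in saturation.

I_D ≈ 3 mA

V_G = V_DD·R_2/(R_1+R_2) = 19×47/103 = 8.67 V.
Assume saturation: I_D = (k_n/2)(V_GS − V_t)² with V_GS = V_G − I_D·R_S = 8.67 − 0.82·I_D.
Substituting gives 0.131·I_D² − 3.04·I_D + 7.91 = 0, with roots I_D = 2.99 or 20.2 mA.
The root I_D = 20.2 mA gives V_GS = -7.87 V ≤ V_t, so take I_D = 2.99 mA.
Then V_GS = 6.22 V and V_DS = V_DD − I_D(R_D+R_S) = 19 − 2.99×1.29 = 15.1 V.
Saturation requires V_DS ≥ V_GS − V_t = 3.92 V; 15.1 ≥ 3.92 ✓.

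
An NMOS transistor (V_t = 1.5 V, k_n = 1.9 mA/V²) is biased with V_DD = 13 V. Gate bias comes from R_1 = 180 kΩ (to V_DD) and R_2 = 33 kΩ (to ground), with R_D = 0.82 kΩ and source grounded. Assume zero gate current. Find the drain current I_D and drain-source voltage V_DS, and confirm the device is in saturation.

I_D ≈ 0.25 mA, V_DS ≈ 13 V

V_G = V_DD·R_2/(R_1+R_2) = 13×33/213 = 2.01 V. With the source grounded, V_GS = V_G = 2.01 V.
Assume saturation: I_D = (k_n/2)(V_GS − V_t)² = (1.9/2)×(2.01 − 1.5)² = 0.95×0.514² = 0.251 mA.
V_DS = V_DD − I_D·R_D = 13 − 0.251×0.82 = 12.8 V.
Saturation requires V_DS ≥ V_GS − V_t = 0.514 V; 12.8 ≥ 0.514 ✓.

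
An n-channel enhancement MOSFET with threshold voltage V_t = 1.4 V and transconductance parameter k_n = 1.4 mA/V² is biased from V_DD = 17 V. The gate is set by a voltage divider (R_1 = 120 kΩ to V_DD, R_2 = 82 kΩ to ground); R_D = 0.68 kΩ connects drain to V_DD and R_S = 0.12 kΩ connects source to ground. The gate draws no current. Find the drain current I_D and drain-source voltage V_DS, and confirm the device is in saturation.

V_G = V_DD·R_2/(R_1+R_2) = 17×82/202 = 6.9 V.
Assume saturation: I_D = (k_n/2)(V_GS − V_t)² with V_GS = V_G − I_D·R_S = 6.9 − 0.12·I_D.
Substituting gives 0.0101·I_D² − 1.92·I_D + 21.2 = 0, with roots I_D = 11.7 or 179 mA.
The root I_D = 179 mA gives V_GS = -14.6 V ≤ V_t, so take I_D = 11.7 mA.
Then V_GS = 5.49 V and V_DS = V_DD − I_D(R_D+R_S) = 17 − 11.7×0.8 = 7.62 V.
Saturation requires V_DS ≥ V_GS − V_t = 4.09 V; 7.62 ≥ 4.09 ✓.

I_D ≈ 12 mA, V_DS ≈ 7.6 V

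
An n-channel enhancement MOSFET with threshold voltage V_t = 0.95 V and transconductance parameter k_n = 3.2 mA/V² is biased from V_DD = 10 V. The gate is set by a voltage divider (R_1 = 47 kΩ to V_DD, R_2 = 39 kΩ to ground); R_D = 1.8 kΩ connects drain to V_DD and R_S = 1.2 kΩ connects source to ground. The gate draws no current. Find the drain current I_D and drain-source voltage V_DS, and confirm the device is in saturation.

I_D ≈ 2 mA, V_DS ≈ 3.9 V

V_G = V_DD·R_2/(R_1+R_2) = 10×39/86 = 4.53 V.
Assume saturation: I_D = (k_n/2)(V_GS − V_t)² with V_GS = V_G − I_D·R_S = 4.53 − 1.2·I_D.
Substituting gives 2.3·I_D² − 14.8·I_D + 20.6 = 0, with roots I_D = 2.05 or 4.36 mA.
The root I_D = 4.36 mA gives V_GS = -0.701 V ≤ V_t, so take I_D = 2.05 mA.
Then V_GS = 2.08 V and V_DS = V_DD − I_D(R_D+R_S) = 10 − 2.05×3 = 3.86 V.
Saturation requires V_DS ≥ V_GS − V_t = 1.13 V; 3.86 ≥ 1.13 ✓.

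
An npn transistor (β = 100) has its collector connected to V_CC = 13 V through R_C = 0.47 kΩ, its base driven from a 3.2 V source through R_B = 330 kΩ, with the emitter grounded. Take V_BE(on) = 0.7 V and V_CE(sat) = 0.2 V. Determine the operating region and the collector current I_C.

active; I_C ≈ 0.76 mA

Assume active. Base-emitter loop: I_B = (V_BB − V_BE)/R_B = (3.2 − 0.7)/330 = 0.00758 mA.
I_C = β·I_B = 100×0.00758 = 0.758 mA.
V_CE = V_CC − I_C·R_C = 13 − 0.758×0.47 = 12.6 V > V_CE(sat), so the active-region assumption holds.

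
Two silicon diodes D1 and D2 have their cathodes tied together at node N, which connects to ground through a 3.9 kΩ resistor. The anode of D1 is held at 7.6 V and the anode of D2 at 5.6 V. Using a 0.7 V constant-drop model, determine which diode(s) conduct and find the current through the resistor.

Assume both conduct. Then node N would need to be at both 7.6−0.7 = 6.9 V and 5.6−0.7 = 4.9 V, which is impossible.
Assume only D1 conducts: V_N = 7.6 − 0.7 = 6.9 V, so I_R = 6.9/3.9 = 1.77 mA.
Check D2: its anode-to-cathode voltage is 5.6 − 6.9 = -1.3 V < 0.7 V, so it is off. The assumption is consistent.

Only D1 conducts; I_R ≈ 1.8 mA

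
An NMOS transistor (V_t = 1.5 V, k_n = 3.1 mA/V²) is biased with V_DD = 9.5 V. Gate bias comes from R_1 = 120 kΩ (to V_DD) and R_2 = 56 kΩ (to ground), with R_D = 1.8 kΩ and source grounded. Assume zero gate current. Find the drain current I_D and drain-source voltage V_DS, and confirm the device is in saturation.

V_G = V_DD·R_2/(R_1+R_2) = 9.5×56/176 = 3.02 V. With the source grounded, V_GS = V_G = 3.02 V.
Assume saturation: I_D = (k_n/2)(V_GS − V_t)² = (3.1/2)×(3.02 − 1.5)² = 1.55×1.52² = 3.59 mA.
V_DS = V_DD − I_D·R_D = 9.5 − 3.59×1.8 = 3.03 V.
Saturation requires V_DS ≥ V_GS − V_t = 1.52 V; 3.03 ≥ 1.52 ✓.

I_D ≈ 3.6 mA, V_DS ≈ 3 V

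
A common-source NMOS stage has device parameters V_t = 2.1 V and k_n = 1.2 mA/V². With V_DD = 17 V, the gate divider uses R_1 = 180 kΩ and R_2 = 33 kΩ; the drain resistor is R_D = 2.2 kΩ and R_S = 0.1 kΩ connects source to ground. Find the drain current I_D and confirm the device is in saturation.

V_G = V_DD·R_2/(R_1+R_2) = 17×33/213 = 2.63 V.
Assume saturation: I_D = (k_n/2)(V_GS − V_t)² with V_GS = V_G − I_D·R_S = 2.63 − 0.1·I_D.
Substituting gives 0.006·I_D² − 1.06·I_D + 0.171 = 0, with roots I_D = 0.161 or 177 mA.
The root I_D = 177 mA gives V_GS = -15.1 V ≤ V_t, so take I_D = 0.161 mA.
Then V_GS = 2.62 V and V_DS = V_DD − I_D(R_D+R_S) = 17 − 0.161×2.3 = 16.6 V.
Saturation requires V_DS ≥ V_GS − V_t = 0.518 V; 16.6 ≥ 0.518 ✓.

I_D ≈ 0.16 mA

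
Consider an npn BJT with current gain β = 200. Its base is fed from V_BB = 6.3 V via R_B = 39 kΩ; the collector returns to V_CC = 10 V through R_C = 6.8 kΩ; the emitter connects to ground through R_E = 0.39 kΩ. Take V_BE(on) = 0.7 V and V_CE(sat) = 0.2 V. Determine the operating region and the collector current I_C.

Assume active: I_B = (6.3 − 0.7)/(39 + 201×0.39) = 0.0477 mA, I_C = β·I_B = 9.54 mA.
Then V_CE = 10 − 9.54×6.8 − 9.59×0.39 = -58.6 V < 0.2 V — the active assumption fails.
Re-solve with V_CE = 0.2 V. KCL at the emitter: V_E/R_E = (V_BB−0.7−V_E)/R_B + (V_CC−0.2−V_E)/R_C, giving V_E = 0.579 V.
I_C = (V_CC − 0.2 − V_E)/R_C = (9.8 − 0.579)/6.8 = 1.36 mA.
Check: I_B = (5.6 − 0.579)/39 = 0.129 mA, and β·I_B = 25.7 mA > I_C, confirming saturation.

saturation; I_C ≈ 1.4 mA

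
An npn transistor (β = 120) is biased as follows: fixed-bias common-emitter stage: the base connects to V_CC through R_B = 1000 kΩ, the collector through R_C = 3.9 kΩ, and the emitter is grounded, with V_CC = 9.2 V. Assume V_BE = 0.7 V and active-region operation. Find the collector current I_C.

I_C ≈ 1 mA

Base loop: V_CC = I_B·R_B + V_BE, so I_B = (9.2 − 0.7)/1000 kΩ = 0.0085 mA.
In the active region I_C = β·I_B = 120 × 0.0085 = 1.02 mA.
Collector loop: V_CE = V_CC − I_C·R_C = 9.2 − 1.02×3.9 = 5.22 V.
Since V_CE = 5.22 V > V_CE(sat) ≈ 0.2 V, the transistor is in the active region as assumed.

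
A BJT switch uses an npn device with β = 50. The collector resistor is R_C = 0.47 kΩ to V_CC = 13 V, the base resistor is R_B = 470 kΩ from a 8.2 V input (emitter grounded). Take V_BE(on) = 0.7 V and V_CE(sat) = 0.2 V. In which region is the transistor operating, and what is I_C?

active; I_C ≈ 0.8 mA

Assume active. Base-emitter loop: I_B = (V_BB − V_BE)/R_B = (8.2 − 0.7)/470 = 0.016 mA.
I_C = β·I_B = 50×0.016 = 0.798 mA.
V_CE = V_CC − I_C·R_C = 13 − 0.798×0.47 = 12.6 V > V_CE(sat), so the active-region assumption holds.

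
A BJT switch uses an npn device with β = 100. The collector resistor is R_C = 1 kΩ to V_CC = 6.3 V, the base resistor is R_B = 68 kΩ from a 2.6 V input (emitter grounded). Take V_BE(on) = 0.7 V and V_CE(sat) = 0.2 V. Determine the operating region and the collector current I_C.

active; I_C ≈ 2.8 mA

Assume active. Base-emitter loop: I_B = (V_BB − V_BE)/R_B = (2.6 − 0.7)/68 = 0.0279 mA.
I_C = β·I_B = 100×0.0279 = 2.79 mA.
V_CE = V_CC − I_C·R_C = 6.3 − 2.79×1 = 3.51 V > V_CE(sat), so the active-region assumption holds.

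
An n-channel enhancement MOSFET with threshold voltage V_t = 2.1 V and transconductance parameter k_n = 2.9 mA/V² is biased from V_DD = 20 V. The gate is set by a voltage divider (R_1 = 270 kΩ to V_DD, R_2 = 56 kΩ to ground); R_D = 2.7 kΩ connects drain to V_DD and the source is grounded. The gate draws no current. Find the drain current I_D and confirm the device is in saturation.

V_G = V_DD·R_2/(R_1+R_2) = 20×56/326 = 3.44 V. With the source grounded, V_GS = V_G = 3.44 V.
Assume saturation: I_D = (k_n/2)(V_GS − V_t)² = (2.9/2)×(3.44 − 2.1)² = 1.45×1.34² = 2.59 mA.
V_DS = V_DD − I_D·R_D = 20 − 2.59×2.7 = 13 V.
Saturation requires V_DS ≥ V_GS − V_t = 1.34 V; 13 ≥ 1.34 ✓.

I_D ≈ 2.6 mA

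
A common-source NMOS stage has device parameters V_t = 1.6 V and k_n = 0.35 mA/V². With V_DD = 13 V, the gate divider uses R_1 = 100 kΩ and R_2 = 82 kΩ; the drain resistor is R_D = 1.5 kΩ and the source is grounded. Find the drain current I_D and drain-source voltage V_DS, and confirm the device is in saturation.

V_G = V_DD·R_2/(R_1+R_2) = 13×82/182 = 5.86 V. With the source grounded, V_GS = V_G = 5.86 V.
Assume saturation: I_D = (k_n/2)(V_GS − V_t)² = (0.35/2)×(5.86 − 1.6)² = 0.175×4.26² = 3.17 mA.
V_DS = V_DD − I_D·R_D = 13 − 3.17×1.5 = 8.24 V.
Saturation requires V_DS ≥ V_GS − V_t = 4.26 V; 8.24 ≥ 4.26 ✓.

I_D ≈ 3.2 mA, V_DS ≈ 8.2 V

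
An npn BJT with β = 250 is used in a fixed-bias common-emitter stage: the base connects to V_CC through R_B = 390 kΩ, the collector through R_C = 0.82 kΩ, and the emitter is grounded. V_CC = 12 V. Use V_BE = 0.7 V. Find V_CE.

Base loop: V_CC = I_B·R_B + V_BE, so I_B = (12 − 0.7)/390 kΩ = 0.029 mA.
In the active region I_C = β·I_B = 250 × 0.029 = 7.24 mA.
Collector loop: V_CE = V_CC − I_C·R_C = 12 − 7.24×0.82 = 6.06 V.
Since V_CE = 6.06 V > V_CE(sat) ≈ 0.2 V, the transistor is in the active region as assumed.

V_CE ≈ 6.1 V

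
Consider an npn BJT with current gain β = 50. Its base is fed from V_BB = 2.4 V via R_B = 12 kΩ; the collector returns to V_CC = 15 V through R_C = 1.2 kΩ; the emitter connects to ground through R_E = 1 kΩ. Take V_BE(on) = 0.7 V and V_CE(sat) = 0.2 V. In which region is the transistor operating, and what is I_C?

active; I_C ≈ 1.3 mA

Assume active. Base-emitter loop: I_B = (V_BB − V_BE)/(R_B + (β+1)R_E) = (2.4 − 0.7)/(12 + 51×1) = 0.027 mA.
I_C = β·I_B = 50×0.027 = 1.35 mA.
V_CE = V_CC − I_C·R_C − I_E·R_E = 15 − 1.35×1.2 − 1.38×1 = 12 V > V_CE(sat), so the active-region assumption holds.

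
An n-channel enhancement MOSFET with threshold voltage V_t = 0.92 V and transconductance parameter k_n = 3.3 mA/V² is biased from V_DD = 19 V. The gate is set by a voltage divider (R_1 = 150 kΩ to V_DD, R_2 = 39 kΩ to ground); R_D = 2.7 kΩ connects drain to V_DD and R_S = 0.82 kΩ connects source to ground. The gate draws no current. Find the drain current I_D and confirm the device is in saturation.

I_D ≈ 2.2 mA

V_G = V_DD·R_2/(R_1+R_2) = 19×39/189 = 3.92 V.
Assume saturation: I_D = (k_n/2)(V_GS − V_t)² with V_GS = V_G − I_D·R_S = 3.92 − 0.82·I_D.
Substituting gives 1.11·I_D² − 9.12·I_D + 14.9 = 0, with roots I_D = 2.24 or 5.98 mA.
The root I_D = 5.98 mA gives V_GS = -0.984 V ≤ V_t, so take I_D = 2.24 mA.
Then V_GS = 2.08 V and V_DS = V_DD − I_D(R_D+R_S) = 19 − 2.24×3.52 = 11.1 V.
Saturation requires V_DS ≥ V_GS − V_t = 1.16 V; 11.1 ≥ 1.16 ✓.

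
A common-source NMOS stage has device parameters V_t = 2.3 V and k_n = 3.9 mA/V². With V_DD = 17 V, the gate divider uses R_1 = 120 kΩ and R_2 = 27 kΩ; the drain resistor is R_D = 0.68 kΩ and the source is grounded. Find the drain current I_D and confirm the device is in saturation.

V_G = V_DD·R_2/(R_1+R_2) = 17×27/147 = 3.12 V. With the source grounded, V_GS = V_G = 3.12 V.
Assume saturation: I_D = (k_n/2)(V_GS − V_t)² = (3.9/2)×(3.12 − 2.3)² = 1.95×0.822² = 1.32 mA.
V_DS = V_DD − I_D·R_D = 17 − 1.32×0.68 = 16.1 V.
Saturation requires V_DS ≥ V_GS − V_t = 0.822 V; 16.1 ≥ 0.822 ✓.

I_D ≈ 1.3 mA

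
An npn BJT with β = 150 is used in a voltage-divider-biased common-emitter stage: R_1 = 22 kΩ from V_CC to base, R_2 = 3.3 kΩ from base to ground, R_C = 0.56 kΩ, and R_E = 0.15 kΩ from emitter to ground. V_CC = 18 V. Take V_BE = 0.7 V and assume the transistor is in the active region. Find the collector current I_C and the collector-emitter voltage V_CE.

Thevenize the base divider: V_Th = V_CC·R_2/(R_1+R_2) = 18×3.3/25.3 = 2.35 V, R_Th = R_1‖R_2 = 2.87 kΩ.
Base-emitter loop: V_Th = I_B·R_Th + V_BE + (β+1)I_B·R_E, so I_B = (2.35 − 0.7) / (2.87 + 151×0.15) = 0.0646 mA.
I_C = β·I_B = 150×0.0646 = 9.69 mA, and I_E = (β+1)I_B = 9.75 mA.
V_CE = V_CC − I_C·R_C − I_E·R_E = 18 − 9.69×0.56 − 9.75×0.15 = 11.1 V.
V_CE = 11.1 V > 0.2 V confirms active-region operation.

I_C ≈ 9.7 mA, V_CE ≈ 11 V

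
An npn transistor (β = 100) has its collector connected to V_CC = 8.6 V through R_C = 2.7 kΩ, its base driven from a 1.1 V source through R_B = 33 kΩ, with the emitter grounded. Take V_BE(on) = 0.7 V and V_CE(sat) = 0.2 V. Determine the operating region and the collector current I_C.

active; I_C ≈ 1.2 mA

Assume active. Base-emitter loop: I_B = (V_BB − V_BE)/R_B = (1.1 − 0.7)/33 = 0.0121 mA.
I_C = β·I_B = 100×0.0121 = 1.21 mA.
V_CE = V_CC − I_C·R_C = 8.6 − 1.21×2.7 = 5.33 V > V_CE(sat), so the active-region assumption holds.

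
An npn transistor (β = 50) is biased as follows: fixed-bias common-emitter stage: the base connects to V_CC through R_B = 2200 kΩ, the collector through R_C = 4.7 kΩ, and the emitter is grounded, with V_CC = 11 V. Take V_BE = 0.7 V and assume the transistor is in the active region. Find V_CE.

V_CE ≈ 9.9 V

Base loop: V_CC = I_B·R_B + V_BE, so I_B = (11 − 0.7)/2200 kΩ = 0.00468 mA.
In the active region I_C = β·I_B = 50 × 0.00468 = 0.234 mA.
Collector loop: V_CE = V_CC − I_C·R_C = 11 − 0.234×4.7 = 9.9 V.
Since V_CE = 9.9 V > V_CE(sat) ≈ 0.2 V, the transistor is in the active region as assumed.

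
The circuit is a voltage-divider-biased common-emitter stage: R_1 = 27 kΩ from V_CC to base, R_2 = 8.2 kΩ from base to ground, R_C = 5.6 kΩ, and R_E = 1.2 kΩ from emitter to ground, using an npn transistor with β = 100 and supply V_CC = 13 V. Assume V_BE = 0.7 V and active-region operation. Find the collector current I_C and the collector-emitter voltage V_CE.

I_C ≈ 1.8 mA, V_CE ≈ 0.56 V

Thevenize the base divider: V_Th = V_CC·R_2/(R_1+R_2) = 13×8.2/35.2 = 3.03 V, R_Th = R_1‖R_2 = 6.29 kΩ.
Base-emitter loop: V_Th = I_B·R_Th + V_BE + (β+1)I_B·R_E, so I_B = (3.03 − 0.7) / (6.29 + 101×1.2) = 0.0183 mA.
I_C = β·I_B = 100×0.0183 = 1.83 mA, and I_E = (β+1)I_B = 1.84 mA.
V_CE = V_CC − I_C·R_C − I_E·R_E = 13 − 1.83×5.6 − 1.84×1.2 = 0.559 V.
V_CE = 0.559 V > 0.2 V confirms active-region operation.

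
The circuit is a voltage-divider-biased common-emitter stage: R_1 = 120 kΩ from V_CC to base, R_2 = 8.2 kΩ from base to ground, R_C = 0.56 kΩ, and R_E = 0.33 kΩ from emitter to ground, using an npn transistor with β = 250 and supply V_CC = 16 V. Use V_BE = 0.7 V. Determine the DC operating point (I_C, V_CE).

Thevenize the base divider: V_Th = V_CC·R_2/(R_1+R_2) = 16×8.2/128 = 1.02 V, R_Th = R_1‖R_2 = 7.68 kΩ.
Base-emitter loop: V_Th = I_B·R_Th + V_BE + (β+1)I_B·R_E, so I_B = (1.02 − 0.7) / (7.68 + 251×0.33) = 0.00357 mA.
I_C = β·I_B = 250×0.00357 = 0.893 mA, and I_E = (β+1)I_B = 0.897 mA.
V_CE = V_CC − I_C·R_C − I_E·R_E = 16 − 0.893×0.56 − 0.897×0.33 = 15.2 V.
V_CE = 15.2 V > 0.2 V confirms active-region operation.

I_C ≈ 0.89 mA, V_CE ≈ 15 V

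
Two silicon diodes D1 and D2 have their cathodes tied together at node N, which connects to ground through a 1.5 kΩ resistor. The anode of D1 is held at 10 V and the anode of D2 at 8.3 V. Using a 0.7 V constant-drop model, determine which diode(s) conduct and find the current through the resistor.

Assume both conduct. Then node N would need to be at both 10−0.7 = 9.3 V and 8.3−0.7 = 7.6 V, which is impossible.
Assume only D1 conducts: V_N = 10 − 0.7 = 9.3 V, so I_R = 9.3/1.5 = 6.2 mA.
Check D2: its anode-to-cathode voltage is 8.3 − 9.3 = -1 V < 0.7 V, so it is off. The assumption is consistent.

Only D1 conducts; I_R ≈ 6.2 mA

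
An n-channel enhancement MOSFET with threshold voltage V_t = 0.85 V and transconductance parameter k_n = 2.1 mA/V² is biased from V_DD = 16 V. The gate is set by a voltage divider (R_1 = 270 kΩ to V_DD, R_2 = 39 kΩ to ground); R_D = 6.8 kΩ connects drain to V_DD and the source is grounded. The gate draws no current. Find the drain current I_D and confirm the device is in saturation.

V_G = V_DD·R_2/(R_1+R_2) = 16×39/309 = 2.02 V. With the source grounded, V_GS = V_G = 2.02 V.
Assume saturation: I_D = (k_n/2)(V_GS − V_t)² = (2.1/2)×(2.02 − 0.85)² = 1.05×1.17² = 1.44 mA.
V_DS = V_DD − I_D·R_D = 16 − 1.44×6.8 = 6.24 V.
Saturation requires V_DS ≥ V_GS − V_t = 1.17 V; 6.24 ≥ 1.17 ✓.

I_D ≈ 1.4 mA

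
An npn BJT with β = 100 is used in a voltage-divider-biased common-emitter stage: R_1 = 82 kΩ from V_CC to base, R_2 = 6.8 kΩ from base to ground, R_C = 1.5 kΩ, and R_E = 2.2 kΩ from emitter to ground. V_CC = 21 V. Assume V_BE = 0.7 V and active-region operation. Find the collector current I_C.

Thevenize the base divider: V_Th = V_CC·R_2/(R_1+R_2) = 21×6.8/88.8 = 1.61 V, R_Th = R_1‖R_2 = 6.28 kΩ.
Base-emitter loop: V_Th = I_B·R_Th + V_BE + (β+1)I_B·R_E, so I_B = (1.61 − 0.7) / (6.28 + 101×2.2) = 0.00397 mA.
I_C = β·I_B = 100×0.00397 = 0.397 mA, and I_E = (β+1)I_B = 0.401 mA.
V_CE = V_CC − I_C·R_C − I_E·R_E = 21 − 0.397×1.5 − 0.401×2.2 = 19.5 V.
V_CE = 19.5 V > 0.2 V confirms active-region operation.

I_C ≈ 0.4 mA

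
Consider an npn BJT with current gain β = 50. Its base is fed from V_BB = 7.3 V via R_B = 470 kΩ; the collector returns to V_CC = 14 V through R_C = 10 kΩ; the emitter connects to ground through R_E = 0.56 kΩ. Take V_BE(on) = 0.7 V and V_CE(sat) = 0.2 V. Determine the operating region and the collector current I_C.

Assume active. Base-emitter loop: I_B = (V_BB − V_BE)/(R_B + (β+1)R_E) = (7.3 − 0.7)/(470 + 51×0.56) = 0.0132 mA.
I_C = β·I_B = 50×0.0132 = 0.662 mA.
V_CE = V_CC − I_C·R_C − I_E·R_E = 14 − 0.662×10 − 0.675×0.56 = 7 V > V_CE(sat), so the active-region assumption holds.

active; I_C ≈ 0.66 mA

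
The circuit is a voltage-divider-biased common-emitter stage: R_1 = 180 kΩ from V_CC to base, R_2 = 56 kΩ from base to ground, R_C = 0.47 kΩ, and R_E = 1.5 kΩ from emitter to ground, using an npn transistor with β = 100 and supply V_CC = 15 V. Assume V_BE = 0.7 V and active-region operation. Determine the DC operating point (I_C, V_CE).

Thevenize the base divider: V_Th = V_CC·R_2/(R_1+R_2) = 15×56/236 = 3.56 V, R_Th = R_1‖R_2 = 42.7 kΩ.
Base-emitter loop: V_Th = I_B·R_Th + V_BE + (β+1)I_B·R_E, so I_B = (3.56 − 0.7) / (42.7 + 101×1.5) = 0.0147 mA.
I_C = β·I_B = 100×0.0147 = 1.47 mA, and I_E = (β+1)I_B = 1.49 mA.
V_CE = V_CC − I_C·R_C − I_E·R_E = 15 − 1.47×0.47 − 1.49×1.5 = 12.1 V.
V_CE = 12.1 V > 0.2 V confirms active-region operation.

I_C ≈ 1.5 mA, V_CE ≈ 12 V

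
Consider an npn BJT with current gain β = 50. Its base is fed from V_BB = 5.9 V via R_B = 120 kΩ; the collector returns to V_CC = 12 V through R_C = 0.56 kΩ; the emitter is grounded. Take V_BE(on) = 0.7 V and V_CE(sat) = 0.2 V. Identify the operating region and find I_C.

active; I_C ≈ 2.2 mA

Assume active. Base-emitter loop: I_B = (V_BB − V_BE)/R_B = (5.9 − 0.7)/120 = 0.0433 mA.
I_C = β·I_B = 50×0.0433 = 2.17 mA.
V_CE = V_CC − I_C·R_C = 12 − 2.17×0.56 = 10.8 V > V_CE(sat), so the active-region assumption holds.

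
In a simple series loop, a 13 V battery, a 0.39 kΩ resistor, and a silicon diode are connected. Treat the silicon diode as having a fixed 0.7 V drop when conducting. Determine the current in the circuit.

I ≈ 32 mA

KVL around the loop: 13 = V_D + I·R = 0.7 + I × 0.39 kΩ.
So I = (13 − 0.7) / 0.39 kΩ = 12.3 / 0.39 = 31.5 mA.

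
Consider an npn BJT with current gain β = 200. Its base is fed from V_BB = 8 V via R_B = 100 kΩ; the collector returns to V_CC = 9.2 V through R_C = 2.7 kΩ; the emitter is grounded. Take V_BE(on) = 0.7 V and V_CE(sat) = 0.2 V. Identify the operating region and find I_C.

saturation; I_C ≈ 3.3 mA

Assume active: I_B = (8 − 0.7)/100 = 0.073 mA, giving I_C = β·I_B = 14.6 mA.
But then V_CE = 9.2 − 14.6×2.7 = -30.2 V < V_CE(sat) = 0.2 V — impossible in the active region.
So the transistor is saturated. With V_CE = 0.2 V, I_C = (V_CC − 0.2)/R_C = 9/2.7 = 3.33 mA.
Check: β·I_B = 14.6 mA > I_C = 3.33 mA, confirming saturation.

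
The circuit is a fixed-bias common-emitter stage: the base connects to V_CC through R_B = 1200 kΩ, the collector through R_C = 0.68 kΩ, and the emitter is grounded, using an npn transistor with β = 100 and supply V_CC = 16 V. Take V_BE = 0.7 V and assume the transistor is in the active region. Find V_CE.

V_CE ≈ 15 V

Base loop: V_CC = I_B·R_B + V_BE, so I_B = (16 − 0.7)/1200 kΩ = 0.0128 mA.
In the active region I_C = β·I_B = 100 × 0.0128 = 1.28 mA.
Collector loop: V_CE = V_CC − I_C·R_C = 16 − 1.28×0.68 = 15.1 V.
Since V_CE = 15.1 V > V_CE(sat) ≈ 0.2 V, the transistor is in the active region as assumed.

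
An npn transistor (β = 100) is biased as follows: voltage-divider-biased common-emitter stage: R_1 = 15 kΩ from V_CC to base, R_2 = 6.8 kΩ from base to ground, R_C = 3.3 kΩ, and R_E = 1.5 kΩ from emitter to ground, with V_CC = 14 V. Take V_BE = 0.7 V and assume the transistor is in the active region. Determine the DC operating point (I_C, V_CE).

I_C ≈ 2.3 mA, V_CE ≈ 2.7 V

Thevenize the base divider: V_Th = V_CC·R_2/(R_1+R_2) = 14×6.8/21.8 = 4.37 V, R_Th = R_1‖R_2 = 4.68 kΩ.
Base-emitter loop: V_Th = I_B·R_Th + V_BE + (β+1)I_B·R_E, so I_B = (4.37 − 0.7) / (4.68 + 101×1.5) = 0.0235 mA.
I_C = β·I_B = 100×0.0235 = 2.35 mA, and I_E = (β+1)I_B = 2.37 mA.
V_CE = V_CC − I_C·R_C − I_E·R_E = 14 − 2.35×3.3 − 2.37×1.5 = 2.69 V.
V_CE = 2.69 V > 0.2 V confirms active-region operation.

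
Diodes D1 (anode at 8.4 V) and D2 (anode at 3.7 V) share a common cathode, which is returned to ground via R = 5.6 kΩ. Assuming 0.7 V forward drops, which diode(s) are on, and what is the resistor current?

Only D1 conducts; I_R ≈ 1.4 mA

Assume both conduct. Then node N would need to be at both 8.4−0.7 = 7.7 V and 3.7−0.7 = 3 V, which is impossible.
Assume only D1 conducts: V_N = 8.4 − 0.7 = 7.7 V, so I_R = 7.7/5.6 = 1.38 mA.
Check D2: its anode-to-cathode voltage is 3.7 − 7.7 = -4 V < 0.7 V, so it is off. The assumption is consistent.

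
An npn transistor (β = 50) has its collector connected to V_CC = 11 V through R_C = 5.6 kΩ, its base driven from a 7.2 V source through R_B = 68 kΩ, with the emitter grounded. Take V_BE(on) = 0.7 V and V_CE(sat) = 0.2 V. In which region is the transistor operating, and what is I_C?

Assume active: I_B = (7.2 − 0.7)/68 = 0.0956 mA, giving I_C = β·I_B = 4.78 mA.
But then V_CE = 11 − 4.78×5.6 = -15.8 V < V_CE(sat) = 0.2 V — impossible in the active region.
So the transistor is saturated. With V_CE = 0.2 V, I_C = (V_CC − 0.2)/R_C = 10.8/5.6 = 1.93 mA.
Check: β·I_B = 4.78 mA > I_C = 1.93 mA, confirming saturation.

saturation; I_C ≈ 1.9 mA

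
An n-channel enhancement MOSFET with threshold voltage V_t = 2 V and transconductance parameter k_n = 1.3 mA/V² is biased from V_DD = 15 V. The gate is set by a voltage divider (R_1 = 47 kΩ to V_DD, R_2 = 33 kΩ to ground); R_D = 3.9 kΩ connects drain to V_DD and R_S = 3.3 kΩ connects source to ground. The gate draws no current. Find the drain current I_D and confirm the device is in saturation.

I_D ≈ 0.91 mA

V_G = V_DD·R_2/(R_1+R_2) = 15×33/80 = 6.19 V.
Assume saturation: I_D = (k_n/2)(V_GS − V_t)² with V_GS = V_G − I_D·R_S = 6.19 − 3.3·I_D.
Substituting gives 7.08·I_D² − 19·I_D + 11.4 = 0, with roots I_D = 0.91 or 1.77 mA.
The root I_D = 1.77 mA gives V_GS = 0.35 V ≤ V_t, so take I_D = 0.91 mA.
Then V_GS = 3.18 V and V_DS = V_DD − I_D(R_D+R_S) = 15 − 0.91×7.2 = 8.45 V.
Saturation requires V_DS ≥ V_GS − V_t = 1.18 V; 8.45 ≥ 1.18 ✓.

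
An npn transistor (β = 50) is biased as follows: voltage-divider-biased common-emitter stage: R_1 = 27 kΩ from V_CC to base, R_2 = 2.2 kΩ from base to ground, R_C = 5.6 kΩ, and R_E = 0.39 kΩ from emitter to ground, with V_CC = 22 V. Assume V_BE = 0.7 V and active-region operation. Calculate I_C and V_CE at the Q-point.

I_C ≈ 2.2 mA, V_CE ≈ 8.9 V

Thevenize the base divider: V_Th = V_CC·R_2/(R_1+R_2) = 22×2.2/29.2 = 1.66 V, R_Th = R_1‖R_2 = 2.03 kΩ.
Base-emitter loop: V_Th = I_B·R_Th + V_BE + (β+1)I_B·R_E, so I_B = (1.66 − 0.7) / (2.03 + 51×0.39) = 0.0437 mA.
I_C = β·I_B = 50×0.0437 = 2.18 mA, and I_E = (β+1)I_B = 2.23 mA.
V_CE = V_CC − I_C·R_C − I_E·R_E = 22 − 2.18×5.6 − 2.23×0.39 = 8.9 V.
V_CE = 8.9 V > 0.2 V confirms active-region operation.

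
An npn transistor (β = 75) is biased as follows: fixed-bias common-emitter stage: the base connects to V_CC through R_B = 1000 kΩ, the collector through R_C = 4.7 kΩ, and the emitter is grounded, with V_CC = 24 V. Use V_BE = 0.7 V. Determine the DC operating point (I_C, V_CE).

I_C ≈ 1.7 mA, V_CE ≈ 16 V

Base loop: V_CC = I_B·R_B + V_BE, so I_B = (24 − 0.7)/1000 kΩ = 0.0233 mA.
In the active region I_C = β·I_B = 75 × 0.0233 = 1.75 mA.
Collector loop: V_CE = V_CC − I_C·R_C = 24 − 1.75×4.7 = 15.8 V.
Since V_CE = 15.8 V > V_CE(sat) ≈ 0.2 V, the transistor is in the active region as assumed.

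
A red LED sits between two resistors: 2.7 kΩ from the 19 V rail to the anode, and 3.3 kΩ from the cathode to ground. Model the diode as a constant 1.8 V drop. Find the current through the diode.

I ≈ 2.9 mA

The two resistors are in series with the diode, so KVL gives 19 = I·2.7 + 1.8 + I·3.3.
I = (19 − 1.8) / (2.7 + 3.3) kΩ = 17.2 / 6 = 2.87 mA.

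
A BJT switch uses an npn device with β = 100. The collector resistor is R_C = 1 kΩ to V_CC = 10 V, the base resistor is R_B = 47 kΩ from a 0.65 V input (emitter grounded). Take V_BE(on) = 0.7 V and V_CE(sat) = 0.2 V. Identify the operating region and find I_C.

cutoff; I_C ≈ 0

V_BB = 0.65 V ≤ V_BE(on) = 0.7 V, so the base-emitter junction is not forward biased.
The transistor is in cutoff: I_B = I_C = 0.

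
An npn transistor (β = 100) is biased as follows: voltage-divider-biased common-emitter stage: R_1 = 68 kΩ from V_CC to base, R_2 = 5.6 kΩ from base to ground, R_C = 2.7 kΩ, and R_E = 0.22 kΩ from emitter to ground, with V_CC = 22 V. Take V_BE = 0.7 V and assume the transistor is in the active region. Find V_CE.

V_CE ≈ 12 V

Thevenize the base divider: V_Th = V_CC·R_2/(R_1+R_2) = 22×5.6/73.6 = 1.67 V, R_Th = R_1‖R_2 = 5.17 kΩ.
Base-emitter loop: V_Th = I_B·R_Th + V_BE + (β+1)I_B·R_E, so I_B = (1.67 − 0.7) / (5.17 + 101×0.22) = 0.0356 mA.
I_C = β·I_B = 100×0.0356 = 3.56 mA, and I_E = (β+1)I_B = 3.59 mA.
V_CE = V_CC − I_C·R_C − I_E·R_E = 22 − 3.56×2.7 − 3.59×0.22 = 11.6 V.
V_CE = 11.6 V > 0.2 V confirms active-region operation.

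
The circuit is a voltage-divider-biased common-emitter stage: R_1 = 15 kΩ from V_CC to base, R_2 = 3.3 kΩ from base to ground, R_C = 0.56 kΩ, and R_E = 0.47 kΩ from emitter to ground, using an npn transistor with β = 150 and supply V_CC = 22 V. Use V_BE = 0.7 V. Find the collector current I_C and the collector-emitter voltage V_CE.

Thevenize the base divider: V_Th = V_CC·R_2/(R_1+R_2) = 22×3.3/18.3 = 3.97 V, R_Th = R_1‖R_2 = 2.7 kΩ.
Base-emitter loop: V_Th = I_B·R_Th + V_BE + (β+1)I_B·R_E, so I_B = (3.97 − 0.7) / (2.7 + 151×0.47) = 0.0443 mA.
I_C = β·I_B = 150×0.0443 = 6.65 mA, and I_E = (β+1)I_B = 6.7 mA.
V_CE = V_CC − I_C·R_C − I_E·R_E = 22 − 6.65×0.56 − 6.7×0.47 = 15.1 V.
V_CE = 15.1 V > 0.2 V confirms active-region operation.

I_C ≈ 6.7 mA, V_CE ≈ 15 V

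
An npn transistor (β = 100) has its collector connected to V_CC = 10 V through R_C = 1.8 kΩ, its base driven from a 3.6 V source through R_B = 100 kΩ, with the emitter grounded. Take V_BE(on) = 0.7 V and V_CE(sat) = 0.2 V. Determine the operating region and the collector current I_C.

active; I_C ≈ 2.9 mA

Assume active. Base-emitter loop: I_B = (V_BB − V_BE)/R_B = (3.6 − 0.7)/100 = 0.029 mA.
I_C = β·I_B = 100×0.029 = 2.9 mA.
V_CE = V_CC − I_C·R_C = 10 − 2.9×1.8 = 4.78 V > V_CE(sat), so the active-region assumption holds.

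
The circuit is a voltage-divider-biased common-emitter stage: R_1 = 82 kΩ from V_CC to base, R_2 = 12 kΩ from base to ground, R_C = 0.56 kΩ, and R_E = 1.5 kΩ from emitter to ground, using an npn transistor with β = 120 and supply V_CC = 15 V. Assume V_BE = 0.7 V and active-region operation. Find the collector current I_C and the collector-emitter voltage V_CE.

Thevenize the base divider: V_Th = V_CC·R_2/(R_1+R_2) = 15×12/94 = 1.91 V, R_Th = R_1‖R_2 = 10.5 kΩ.
Base-emitter loop: V_Th = I_B·R_Th + V_BE + (β+1)I_B·R_E, so I_B = (1.91 − 0.7) / (10.5 + 121×1.5) = 0.00633 mA.
I_C = β·I_B = 120×0.00633 = 0.759 mA, and I_E = (β+1)I_B = 0.766 mA.
V_CE = V_CC − I_C·R_C − I_E·R_E = 15 − 0.759×0.56 − 0.766×1.5 = 13.4 V.
V_CE = 13.4 V > 0.2 V confirms active-region operation.

I_C ≈ 0.76 mA, V_CE ≈ 13 V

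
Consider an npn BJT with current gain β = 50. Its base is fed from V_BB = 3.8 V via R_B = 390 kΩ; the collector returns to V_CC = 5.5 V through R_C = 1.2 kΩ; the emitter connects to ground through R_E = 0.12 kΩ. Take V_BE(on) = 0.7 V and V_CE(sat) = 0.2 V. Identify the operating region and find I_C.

active; I_C ≈ 0.39 mA

Assume active. Base-emitter loop: I_B = (V_BB − V_BE)/(R_B + (β+1)R_E) = (3.8 − 0.7)/(390 + 51×0.12) = 0.00783 mA.
I_C = β·I_B = 50×0.00783 = 0.391 mA.
V_CE = V_CC − I_C·R_C − I_E·R_E = 5.5 − 0.391×1.2 − 0.399×0.12 = 4.98 V > V_CE(sat), so the active-region assumption holds.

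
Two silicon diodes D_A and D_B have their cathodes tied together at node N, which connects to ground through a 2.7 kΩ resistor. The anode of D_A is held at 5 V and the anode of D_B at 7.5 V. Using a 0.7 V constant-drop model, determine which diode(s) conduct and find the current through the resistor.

Assume both conduct. Then node N would need to be at both 5−0.7 = 4.3 V and 7.5−0.7 = 6.8 V, which is impossible.
Assume only D_B conducts: V_N = 7.5 − 0.7 = 6.8 V, so I_R = 6.8/2.7 = 2.52 mA.
Check D_A: its anode-to-cathode voltage is 5 − 6.8 = -1.8 V < 0.7 V, so it is off. The assumption is consistent.

Only D_B conducts; I_R ≈ 2.5 mA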